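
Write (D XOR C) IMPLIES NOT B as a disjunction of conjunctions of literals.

(D XOR C) IMPLIES NOT B
= NOT (D XOR C) OR NOT B   [eliminate IMPLIES]
= NOT ((D AND NOT C) OR (NOT D AND C)) OR NOT B   [expand XOR]
= (NOT (D AND NOT C) AND NOT (NOT D AND C)) OR NOT B   [De Morgan]
= ((NOT D OR NOT NOT C) AND NOT (NOT D AND C)) OR NOT B   [De Morgan]
= ((NOT D OR C) AND NOT (NOT D AND C)) OR NOT B   [double negation]
= ((NOT D OR C) AND (NOT NOT D OR NOT C)) OR NOT B   [De Morgan]
= ((NOT D OR C) AND (D OR NOT C)) OR NOT B   [double negation]
= (NOT D AND D) OR (NOT D AND NOT C) OR (C AND D) OR (C AND NOT C) OR NOT B   [distribute AND over OR]
= (NOT D AND NOT C) OR (C AND D) OR NOT B   [simplify]

(NOT D AND NOT C) OR (C AND D) OR NOT B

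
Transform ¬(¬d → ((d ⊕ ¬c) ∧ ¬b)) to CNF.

¬(¬d → ((d ⊕ ¬c) ∧ ¬b))
⇔ ¬(¬¬d ∨ ((d ⊕ ¬c) ∧ ¬b))   [eliminate →]
⇔ ¬(¬¬d ∨ ((d ∨ ¬c) ∧ ¬(d ∧ ¬c) ∧ ¬b))   [expand ⊕]
⇔ ¬¬¬d ∧ ¬((d ∨ ¬c) ∧ ¬(d ∧ ¬c) ∧ ¬b)   [De Morgan]
⇔ ¬d ∧ ¬((d ∨ ¬c) ∧ ¬(d ∧ ¬c) ∧ ¬b)   [double negation]
⇔ ¬d ∧ (¬(d ∨ ¬c) ∨ ¬¬(d ∧ ¬c) ∨ ¬¬b)   [De Morgan]
⇔ ¬d ∧ ((¬d ∧ ¬¬c) ∨ ¬¬(d ∧ ¬c) ∨ ¬¬b)   [De Morgan]
⇔ ¬d ∧ ((¬d ∧ c) ∨ ¬¬(d ∧ ¬c) ∨ ¬¬b)   [double negation]
⇔ ¬d ∧ ((¬d ∧ c) ∨ (d ∧ ¬c) ∨ ¬¬b)   [double negation]
⇔ ¬d ∧ ((¬d ∧ c) ∨ (d ∧ ¬c) ∨ b)   [double negation]
⇔ ¬d ∧ (¬d ∨ d ∨ b) ∧ (¬d ∨ ¬c ∨ b) ∧ (c ∨ d ∨ b) ∧ (c ∨ ¬c ∨ b)   [distribute ∨ over ∧]
⇔ ¬d ∧ (c ∨ d ∨ b)   [simplify]

¬d ∧ (c ∨ d ∨ b)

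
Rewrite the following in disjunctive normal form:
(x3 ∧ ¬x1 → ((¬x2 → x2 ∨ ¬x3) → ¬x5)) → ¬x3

x3 ∧ ¬x1 ∧ x2 ∧ x5 ∨ ¬x3

(x3 ∧ ¬x1 → ((¬x2 → x2 ∨ ¬x3) → ¬x5)) → ¬x3
≡ ¬(x3 ∧ ¬x1 → ((¬x2 → x2 ∨ ¬x3) → ¬x5)) ∨ ¬x3   — eliminate →
≡ ¬(¬(x3 ∧ ¬x1) ∨ ((¬x2 → x2 ∨ ¬x3) → ¬x5)) ∨ ¬x3   — eliminate →
≡ ¬(¬(x3 ∧ ¬x1) ∨ ¬(¬x2 → x2 ∨ ¬x3) ∨ ¬x5) ∨ ¬x3   — eliminate →
≡ ¬(¬(x3 ∧ ¬x1) ∨ ¬(¬¬x2 ∨ x2 ∨ ¬x3) ∨ ¬x5) ∨ ¬x3   — eliminate →
≡ ¬¬(x3 ∧ ¬x1) ∧ ¬¬(¬¬x2 ∨ x2 ∨ ¬x3) ∧ ¬¬x5 ∨ ¬x3   — De Morgan
≡ x3 ∧ ¬x1 ∧ ¬¬(¬¬x2 ∨ x2 ∨ ¬x3) ∧ ¬¬x5 ∨ ¬x3   — double negation
≡ x3 ∧ ¬x1 ∧ (¬¬x2 ∨ x2 ∨ ¬x3) ∧ ¬¬x5 ∨ ¬x3   — double negation
≡ x3 ∧ ¬x1 ∧ (x2 ∨ x2 ∨ ¬x3) ∧ ¬¬x5 ∨ ¬x3   — double negation
≡ x3 ∧ ¬x1 ∧ (x2 ∨ x2 ∨ ¬x3) ∧ x5 ∨ ¬x3   — double negation
≡ x3 ∧ ¬x1 ∧ x2 ∧ x5 ∨ x3 ∧ ¬x1 ∧ x2 ∧ x5 ∨ x3 ∧ ¬x1 ∧ ¬x3 ∧ x5 ∨ ¬x3   — distribute ∧ over ∨
≡ x3 ∧ ¬x1 ∧ x2 ∧ x5 ∨ ¬x3   — simplify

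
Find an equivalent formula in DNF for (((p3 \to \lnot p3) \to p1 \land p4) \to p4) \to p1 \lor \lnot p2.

(((p3 \to \lnot p3) \to p1 \land p4) \to p4) \to p1 \lor \lnot p2
= \lnot (((p3 \to \lnot p3) \to p1 \land p4) \to p4) \lor p1 \lor \lnot p2   (eliminate \to)
= \lnot (\lnot ((p3 \to \lnot p3) \to p1 \land p4) \lor p4) \lor p1 \lor \lnot p2   (eliminate \to)
= \lnot (\lnot (\lnot (p3 \to \lnot p3) \lor p1 \land p4) \lor p4) \lor p1 \lor \lnot p2   (eliminate \to)
= \lnot (\lnot (\lnot (\lnot p3 \lor \lnot p3) \lor p1 \land p4) \lor p4) \lor p1 \lor \lnot p2   (eliminate \to)
= \lnot \lnot (\lnot (\lnot p3 \lor \lnot p3) \lor p1 \land p4) \land \lnot p4 \lor p1 \lor \lnot p2   (De Morgan)
= (\lnot (\lnot p3 \lor \lnot p3) \lor p1 \land p4) \land \lnot p4 \lor p1 \lor \lnot p2   (double negation)
= (\lnot \lnot p3 \land \lnot \lnot p3 \lor p1 \land p4) \land \lnot p4 \lor p1 \lor \lnot p2   (De Morgan)
= (p3 \land \lnot \lnot p3 \lor p1 \land p4) \land \lnot p4 \lor p1 \lor \lnot p2   (double negation)
= (p3 \land p3 \lor p1 \land p4) \land \lnot p4 \lor p1 \lor \lnot p2   (double negation)
= p3 \land p3 \land \lnot p4 \lor p1 \land p4 \land \lnot p4 \lor p1 \lor \lnot p2   (distribute \land over \lor)
= p3 \land \lnot p4 \lor p1 \lor \lnot p2   (simplify)

p3 \land \lnot p4 \lor p1 \lor \lnot p2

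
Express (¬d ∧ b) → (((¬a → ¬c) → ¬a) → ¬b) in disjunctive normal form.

(¬d ∧ b) → (((¬a → ¬c) → ¬a) → ¬b)
≡ ¬(¬d ∧ b) ∨ (((¬a → ¬c) → ¬a) → ¬b)   [eliminate →]
≡ ¬(¬d ∧ b) ∨ ¬((¬a → ¬c) → ¬a) ∨ ¬b   [eliminate →]
≡ ¬(¬d ∧ b) ∨ ¬(¬(¬a → ¬c) ∨ ¬a) ∨ ¬b   [eliminate →]
≡ ¬(¬d ∧ b) ∨ ¬(¬(¬¬a ∨ ¬c) ∨ ¬a) ∨ ¬b   [eliminate →]
≡ ¬¬d ∨ ¬b ∨ ¬(¬(¬¬a ∨ ¬c) ∨ ¬a) ∨ ¬b   [De Morgan]
≡ d ∨ ¬b ∨ ¬(¬(¬¬a ∨ ¬c) ∨ ¬a) ∨ ¬b   [double negation]
≡ d ∨ ¬b ∨ (¬¬(¬¬a ∨ ¬c) ∧ ¬¬a) ∨ ¬b   [De Morgan]
≡ d ∨ ¬b ∨ ((¬¬a ∨ ¬c) ∧ ¬¬a) ∨ ¬b   [double negation]
≡ d ∨ ¬b ∨ ((a ∨ ¬c) ∧ ¬¬a) ∨ ¬b   [double negation]
≡ d ∨ ¬b ∨ ((a ∨ ¬c) ∧ a) ∨ ¬b   [double negation]
≡ d ∨ ¬b ∨ (a ∧ a) ∨ (¬c ∧ a) ∨ ¬b   [distribute ∧ over ∨]
≡ d ∨ ¬b ∨ a   [simplify]

d ∨ ¬b ∨ a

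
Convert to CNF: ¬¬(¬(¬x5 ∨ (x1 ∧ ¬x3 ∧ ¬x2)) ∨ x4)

(x5 ∨ x4) ∧ (¬x1 ∨ x3 ∨ x2 ∨ x4)

¬¬(¬(¬x5 ∨ (x1 ∧ ¬x3 ∧ ¬x2)) ∨ x4)
= ¬(¬x5 ∨ (x1 ∧ ¬x3 ∧ ¬x2)) ∨ x4   (double negation)
= (¬¬x5 ∧ ¬(x1 ∧ ¬x3 ∧ ¬x2)) ∨ x4   (De Morgan)
= (x5 ∧ ¬(x1 ∧ ¬x3 ∧ ¬x2)) ∨ x4   (double negation)
= (x5 ∧ (¬x1 ∨ ¬¬x3 ∨ ¬¬x2)) ∨ x4   (De Morgan)
= (x5 ∧ (¬x1 ∨ x3 ∨ ¬¬x2)) ∨ x4   (double negation)
= (x5 ∧ (¬x1 ∨ x3 ∨ x2)) ∨ x4   (double negation)
= (x5 ∨ x4) ∧ (¬x1 ∨ x3 ∨ x2 ∨ x4)   (distribute ∨ over ∧)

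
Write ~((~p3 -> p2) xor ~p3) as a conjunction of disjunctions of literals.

~((~p3 -> p2) xor ~p3)
⇔ ~(((~p3 -> p2) | ~p3) & ~((~p3 -> p2) & ~p3))   (expand xor)
⇔ ~((~~p3 | p2 | ~p3) & ~((~p3 -> p2) & ~p3))   (eliminate ->)
⇔ ~((~~p3 | p2 | ~p3) & ~((~~p3 | p2) & ~p3))   (eliminate ->)
⇔ ~(~~p3 | p2 | ~p3) | ~~((~~p3 | p2) & ~p3)   (De Morgan)
⇔ (~~~p3 & ~p2 & ~~p3) | ~~((~~p3 | p2) & ~p3)   (De Morgan)
⇔ (~p3 & ~p2 & ~~p3) | ~~((~~p3 | p2) & ~p3)   (double negation)
⇔ (~p3 & ~p2 & p3) | ~~((~~p3 | p2) & ~p3)   (double negation)
⇔ (~p3 & ~p2 & p3) | ((~~p3 | p2) & ~p3)   (double negation)
⇔ (~p3 & ~p2 & p3) | ((p3 | p2) & ~p3)   (double negation)
⇔ (~p3 | p3 | p2) & (~p3 | ~p3) & (~p2 | p3 | p2) & (~p2 | ~p3) & (p3 | p3 | p2) & (p3 | ~p3)   (distribute | over &)
⇔ ~p3 & (p3 | p2)   (simplify)

~p3 & (p3 | p2)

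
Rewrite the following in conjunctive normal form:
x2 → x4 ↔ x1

(x2 ∨ x1) ∧ (¬x4 ∨ x1) ∧ (¬x1 ∨ ¬x2 ∨ x4)

x2 → x4 ↔ x1
= ((x2 → x4) → x1) ∧ (x1 → (x2 → x4))   [eliminate ↔]
= (¬(x2 → x4) ∨ x1) ∧ (x1 → (x2 → x4))   [eliminate →]
= (¬(¬x2 ∨ x4) ∨ x1) ∧ (x1 → (x2 → x4))   [eliminate →]
= (¬(¬x2 ∨ x4) ∨ x1) ∧ (¬x1 ∨ (x2 → x4))   [eliminate →]
= (¬(¬x2 ∨ x4) ∨ x1) ∧ (¬x1 ∨ ¬x2 ∨ x4)   [eliminate →]
= (¬¬x2 ∧ ¬x4 ∨ x1) ∧ (¬x1 ∨ ¬x2 ∨ x4)   [De Morgan]
= (x2 ∧ ¬x4 ∨ x1) ∧ (¬x1 ∨ ¬x2 ∨ x4)   [double negation]
= (x2 ∨ x1) ∧ (¬x4 ∨ x1) ∧ (¬x1 ∨ ¬x2 ∨ x4)   [distribute ∨ over ∧]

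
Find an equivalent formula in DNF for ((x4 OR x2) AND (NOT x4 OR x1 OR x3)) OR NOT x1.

((x4 OR x2) AND (NOT x4 OR x1 OR x3)) OR NOT x1
⇔ (x4 AND NOT x4) OR (x4 AND x1) OR (x4 AND x3) OR (x2 AND NOT x4) OR (x2 AND x1) OR (x2 AND x3) OR NOT x1   [distribute AND over OR]
⇔ (x4 AND x1) OR (x4 AND x3) OR (x2 AND NOT x4) OR (x2 AND x1) OR (x2 AND x3) OR NOT x1   [simplify]

(x4 AND x1) OR (x4 AND x3) OR (x2 AND NOT x4) OR (x2 AND x1) OR (x2 AND x3) OR NOT x1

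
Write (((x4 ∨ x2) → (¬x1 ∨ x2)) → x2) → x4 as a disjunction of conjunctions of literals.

(¬x4 ∧ ¬x2) ∨ (¬x1 ∧ ¬x2) ∨ x4

(((x4 ∨ x2) → (¬x1 ∨ x2)) → x2) → x4
≡ ¬(((x4 ∨ x2) → (¬x1 ∨ x2)) → x2) ∨ x4   [eliminate →]
≡ ¬(¬((x4 ∨ x2) → (¬x1 ∨ x2)) ∨ x2) ∨ x4   [eliminate →]
≡ ¬(¬(¬(x4 ∨ x2) ∨ ¬x1 ∨ x2) ∨ x2) ∨ x4   [eliminate →]
≡ (¬¬(¬(x4 ∨ x2) ∨ ¬x1 ∨ x2) ∧ ¬x2) ∨ x4   [De Morgan]
≡ ((¬(x4 ∨ x2) ∨ ¬x1 ∨ x2) ∧ ¬x2) ∨ x4   [double negation]
≡ (((¬x4 ∧ ¬x2) ∨ ¬x1 ∨ x2) ∧ ¬x2) ∨ x4   [De Morgan]
≡ (¬x4 ∧ ¬x2 ∧ ¬x2) ∨ (¬x1 ∧ ¬x2) ∨ (x2 ∧ ¬x2) ∨ x4   [distribute ∧ over ∨]
≡ (¬x4 ∧ ¬x2) ∨ (¬x1 ∧ ¬x2) ∨ x4   [simplify]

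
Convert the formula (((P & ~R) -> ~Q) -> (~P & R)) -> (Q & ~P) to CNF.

(((P & ~R) -> ~Q) -> (~P & R)) -> (Q & ~P)
= ~(((P & ~R) -> ~Q) -> (~P & R)) | (Q & ~P)   [eliminate ->]
= ~(~((P & ~R) -> ~Q) | (~P & R)) | (Q & ~P)   [eliminate ->]
= ~(~(~(P & ~R) | ~Q) | (~P & R)) | (Q & ~P)   [eliminate ->]
= (~~(~(P & ~R) | ~Q) & ~(~P & R)) | (Q & ~P)   [De Morgan]
= ((~(P & ~R) | ~Q) & ~(~P & R)) | (Q & ~P)   [double negation]
= ((~P | ~~R | ~Q) & ~(~P & R)) | (Q & ~P)   [De Morgan]
= ((~P | R | ~Q) & ~(~P & R)) | (Q & ~P)   [double negation]
= ((~P | R | ~Q) & (~~P | ~R)) | (Q & ~P)   [De Morgan]
= ((~P | R | ~Q) & (P | ~R)) | (Q & ~P)   [double negation]
= (~P | R | ~Q | Q) & (~P | R | ~Q | ~P) & (P | ~R | Q) & (P | ~R | ~P)   [distribute | over &]
= (~P | R | ~Q) & (P | ~R | Q)   [simplify]

(~P | R | ~Q) & (P | ~R | Q)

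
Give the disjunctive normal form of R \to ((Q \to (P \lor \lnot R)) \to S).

R \to ((Q \to (P \lor \lnot R)) \to S)
≡ \lnot R \lor ((Q \to (P \lor \lnot R)) \to S)   — eliminate \to
≡ \lnot R \lor \lnot (Q \to (P \lor \lnot R)) \lor S   — eliminate \to
≡ \lnot R \lor \lnot (\lnot Q \lor P \lor \lnot R) \lor S   — eliminate \to
≡ \lnot R \lor (\lnot \lnot Q \land \lnot P \land \lnot \lnot R) \lor S   — De Morgan
≡ \lnot R \lor (Q \land \lnot P \land \lnot \lnot R) \lor S   — double negation
≡ \lnot R \lor (Q \land \lnot P \land R) \lor S   — double negation

\lnot R \lor (Q \land \lnot P \land R) \lor S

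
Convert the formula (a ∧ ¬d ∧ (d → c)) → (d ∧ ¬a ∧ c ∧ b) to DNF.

¬a ∨ d

(a ∧ ¬d ∧ (d → c)) → (d ∧ ¬a ∧ c ∧ b)
≡ ¬(a ∧ ¬d ∧ (d → c)) ∨ (d ∧ ¬a ∧ c ∧ b)   (eliminate →)
≡ ¬(a ∧ ¬d ∧ (¬d ∨ c)) ∨ (d ∧ ¬a ∧ c ∧ b)   (eliminate →)
≡ ¬a ∨ ¬¬d ∨ ¬(¬d ∨ c) ∨ (d ∧ ¬a ∧ c ∧ b)   (De Morgan)
≡ ¬a ∨ d ∨ ¬(¬d ∨ c) ∨ (d ∧ ¬a ∧ c ∧ b)   (double negation)
≡ ¬a ∨ d ∨ (¬¬d ∧ ¬c) ∨ (d ∧ ¬a ∧ c ∧ b)   (De Morgan)
≡ ¬a ∨ d ∨ (d ∧ ¬c) ∨ (d ∧ ¬a ∧ c ∧ b)   (double negation)
≡ ¬a ∨ d   (simplify)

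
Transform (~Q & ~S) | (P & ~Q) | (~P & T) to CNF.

(~Q | ~P) & (~Q | T) & (~S | P | T)

(~Q & ~S) | (P & ~Q) | (~P & T)
≡ (~Q | P | ~P) & (~Q | P | T) & (~Q | ~Q | ~P) & (~Q | ~Q | T) & (~S | P | ~P) & (~S | P | T) & (~S | ~Q | ~P) & (~S | ~Q | T)   (distribute | over &)
≡ (~Q | ~P) & (~Q | T) & (~S | P | T)   (simplify)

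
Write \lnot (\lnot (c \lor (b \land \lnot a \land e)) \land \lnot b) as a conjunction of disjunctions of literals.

c \lor b

\lnot (\lnot (c \lor (b \land \lnot a \land e)) \land \lnot b)
≡ \lnot \lnot (c \lor (b \land \lnot a \land e)) \lor \lnot \lnot b   [De Morgan]
≡ c \lor (b \land \lnot a \land e) \lor \lnot \lnot b   [double negation]
≡ c \lor (b \land \lnot a \land e) \lor b   [double negation]
≡ (c \lor b \lor b) \land (c \lor \lnot a \lor b) \land (c \lor e \lor b)   [distribute \lor over \land]
≡ c \lor b   [simplify]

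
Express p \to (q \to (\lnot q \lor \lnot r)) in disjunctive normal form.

p \to (q \to (\lnot q \lor \lnot r))
≡ \lnot p \lor (q \to (\lnot q \lor \lnot r))   — eliminate \to
≡ \lnot p \lor \lnot q \lor \lnot q \lor \lnot r   — eliminate \to
≡ \lnot p \lor \lnot q \lor \lnot r   — simplify

\lnot p \lor \lnot q \lor \lnot r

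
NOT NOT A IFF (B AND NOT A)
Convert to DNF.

NOT A AND NOT B

NOT NOT A IFF (B AND NOT A)
⇔ (NOT NOT A IMPLIES (B AND NOT A)) AND ((B AND NOT A) IMPLIES NOT NOT A)   (eliminate IFF)
⇔ (NOT NOT NOT A OR (B AND NOT A)) AND ((B AND NOT A) IMPLIES NOT NOT A)   (eliminate IMPLIES)
⇔ (NOT NOT NOT A OR (B AND NOT A)) AND (NOT (B AND NOT A) OR NOT NOT A)   (eliminate IMPLIES)
⇔ (NOT A OR (B AND NOT A)) AND (NOT (B AND NOT A) OR NOT NOT A)   (double negation)
⇔ (NOT A OR (B AND NOT A)) AND (NOT B OR NOT NOT A OR NOT NOT A)   (De Morgan)
⇔ (NOT A OR (B AND NOT A)) AND (NOT B OR A OR NOT NOT A)   (double negation)
⇔ (NOT A OR (B AND NOT A)) AND (NOT B OR A OR A)   (double negation)
⇔ (NOT A AND NOT B) OR (NOT A AND A) OR (NOT A AND A) OR (B AND NOT A AND NOT B) OR (B AND NOT A AND A) OR (B AND NOT A AND A)   (distribute AND over OR)
⇔ NOT A AND NOT B   (simplify)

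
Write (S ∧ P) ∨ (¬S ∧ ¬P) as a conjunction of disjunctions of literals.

(S ∨ ¬P) ∧ (P ∨ ¬S)

(S ∧ P) ∨ (¬S ∧ ¬P)
≡ (S ∨ ¬S) ∧ (S ∨ ¬P) ∧ (P ∨ ¬S) ∧ (P ∨ ¬P)   [distribute ∨ over ∧]
≡ (S ∨ ¬P) ∧ (P ∨ ¬S)   [simplify]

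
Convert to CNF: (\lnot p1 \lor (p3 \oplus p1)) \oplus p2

(\lnot p1 \lor \lnot p3 \lor p2) \land (p1 \lor \lnot p2) \land (\lnot p1 \lor p3 \lor \lnot p2)

(\lnot p1 \lor (p3 \oplus p1)) \oplus p2
⇔ (\lnot p1 \lor (p3 \oplus p1) \lor p2) \land \lnot ((\lnot p1 \lor (p3 \oplus p1)) \land p2)   [expand \oplus]
⇔ (\lnot p1 \lor ((p3 \lor p1) \land \lnot (p3 \land p1)) \lor p2) \land \lnot ((\lnot p1 \lor (p3 \oplus p1)) \land p2)   [expand \oplus]
⇔ (\lnot p1 \lor ((p3 \lor p1) \land \lnot (p3 \land p1)) \lor p2) \land \lnot ((\lnot p1 \lor ((p3 \lor p1) \land \lnot (p3 \land p1))) \land p2)   [expand \oplus]
⇔ (\lnot p1 \lor ((p3 \lor p1) \land (\lnot p3 \lor \lnot p1)) \lor p2) \land \lnot ((\lnot p1 \lor ((p3 \lor p1) \land \lnot (p3 \land p1))) \land p2)   [De Morgan]
⇔ (\lnot p1 \lor ((p3 \lor p1) \land (\lnot p3 \lor \lnot p1)) \lor p2) \land (\lnot (\lnot p1 \lor ((p3 \lor p1) \land \lnot (p3 \land p1))) \lor \lnot p2)   [De Morgan]
⇔ (\lnot p1 \lor ((p3 \lor p1) \land (\lnot p3 \lor \lnot p1)) \lor p2) \land ((\lnot \lnot p1 \land \lnot ((p3 \lor p1) \land \lnot (p3 \land p1))) \lor \lnot p2)   [De Morgan]
⇔ (\lnot p1 \lor ((p3 \lor p1) \land (\lnot p3 \lor \lnot p1)) \lor p2) \land ((p1 \land \lnot ((p3 \lor p1) \land \lnot (p3 \land p1))) \lor \lnot p2)   [double negation]
⇔ (\lnot p1 \lor ((p3 \lor p1) \land (\lnot p3 \lor \lnot p1)) \lor p2) \land ((p1 \land (\lnot (p3 \lor p1) \lor \lnot \lnot (p3 \land p1))) \lor \lnot p2)   [De Morgan]
⇔ (\lnot p1 \lor ((p3 \lor p1) \land (\lnot p3 \lor \lnot p1)) \lor p2) \land ((p1 \land ((\lnot p3 \land \lnot p1) \lor \lnot \lnot (p3 \land p1))) \lor \lnot p2)   [De Morgan]
⇔ (\lnot p1 \lor ((p3 \lor p1) \land (\lnot p3 \lor \lnot p1)) \lor p2) \land ((p1 \land ((\lnot p3 \land \lnot p1) \lor (p3 \land p1))) \lor \lnot p2)   [double negation]
⇔ (\lnot p1 \lor p3 \lor p1 \lor p2) \land (\lnot p1 \lor \lnot p3 \lor \lnot p1 \lor p2) \land (p1 \lor \lnot p2) \land (\lnot p3 \lor p3 \lor \lnot p2) \land (\lnot p3 \lor p1 \lor \lnot p2) \land (\lnot p1 \lor p3 \lor \lnot p2) \land (\lnot p1 \lor p1 \lor \lnot p2)   [distribute \lor over \land]
⇔ (\lnot p1 \lor \lnot p3 \lor p2) \land (p1 \lor \lnot p2) \land (\lnot p1 \lor p3 \lor \lnot p2)   [simplify]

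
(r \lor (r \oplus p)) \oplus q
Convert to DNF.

(r \land \lnot q) \lor (\lnot r \land p \land \lnot q) \lor (\lnot r \land \lnot p \land q)

(r \lor (r \oplus p)) \oplus q
= ((r \lor (r \oplus p)) \land \lnot q) \lor (\lnot (r \lor (r \oplus p)) \land q)
= ((r \lor (r \land \lnot p) \lor (\lnot r \land p)) \land \lnot q) \lor (\lnot (r \lor (r \oplus p)) \land q)
= ((r \lor (r \land \lnot p) \lor (\lnot r \land p)) \land \lnot q) \lor (\lnot (r \lor (r \land \lnot p) \lor (\lnot r \land p)) \land q)
= ((r \lor (r \land \lnot p) \lor (\lnot r \land p)) \land \lnot q) \lor (\lnot r \land \lnot (r \land \lnot p) \land \lnot (\lnot r \land p) \land q)
= ((r \lor (r \land \lnot p) \lor (\lnot r \land p)) \land \lnot q) \lor (\lnot r \land (\lnot r \lor \lnot \lnot p) \land \lnot (\lnot r \land p) \land q)
= ((r \lor (r \land \lnot p) \lor (\lnot r \land p)) \land \lnot q) \lor (\lnot r \land (\lnot r \lor p) \land \lnot (\lnot r \land p) \land q)
= ((r \lor (r \land \lnot p) \lor (\lnot r \land p)) \land \lnot q) \lor (\lnot r \land (\lnot r \lor p) \land (\lnot \lnot r \lor \lnot p) \land q)
= ((r \lor (r \land \lnot p) \lor (\lnot r \land p)) \land \lnot q) \lor (\lnot r \land (\lnot r \lor p) \land (r \lor \lnot p) \land q)
= (r \land \lnot q) \lor (r \land \lnot p \land \lnot q) \lor (\lnot r \land p \land \lnot q) \lor (\lnot r \land \lnot r \land r \land q) \lor (\lnot r \land \lnot r \land \lnot p \land q) \lor (\lnot r \land p \land r \land q) \lor (\lnot r \land p \land \lnot p \land q)
= (r \land \lnot q) \lor (\lnot r \land p \land \lnot q) \lor (\lnot r \land \lnot p \land q)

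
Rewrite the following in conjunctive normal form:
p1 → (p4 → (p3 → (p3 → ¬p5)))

p1 → (p4 → (p3 → (p3 → ¬p5)))
= ¬p1 ∨ (p4 → (p3 → (p3 → ¬p5)))
= ¬p1 ∨ ¬p4 ∨ (p3 → (p3 → ¬p5))
= ¬p1 ∨ ¬p4 ∨ ¬p3 ∨ (p3 → ¬p5)
= ¬p1 ∨ ¬p4 ∨ ¬p3 ∨ ¬p3 ∨ ¬p5
= ¬p1 ∨ ¬p4 ∨ ¬p3 ∨ ¬p5

¬p1 ∨ ¬p4 ∨ ¬p3 ∨ ¬p5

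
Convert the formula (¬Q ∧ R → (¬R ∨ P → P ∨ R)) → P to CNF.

(¬Q ∨ P) ∧ (R ∨ P) ∧ (¬R ∨ P)

(¬Q ∧ R → (¬R ∨ P → P ∨ R)) → P
= ¬(¬Q ∧ R → (¬R ∨ P → P ∨ R)) ∨ P   [eliminate →]
= ¬(¬(¬Q ∧ R) ∨ (¬R ∨ P → P ∨ R)) ∨ P   [eliminate →]
= ¬(¬(¬Q ∧ R) ∨ ¬(¬R ∨ P) ∨ P ∨ R) ∨ P   [eliminate →]
= ¬¬(¬Q ∧ R) ∧ ¬¬(¬R ∨ P) ∧ ¬P ∧ ¬R ∨ P   [De Morgan]
= ¬Q ∧ R ∧ ¬¬(¬R ∨ P) ∧ ¬P ∧ ¬R ∨ P   [double negation]
= ¬Q ∧ R ∧ (¬R ∨ P) ∧ ¬P ∧ ¬R ∨ P   [double negation]
= (¬Q ∨ P) ∧ (R ∨ P) ∧ (¬R ∨ P ∨ P) ∧ (¬P ∨ P) ∧ (¬R ∨ P)   [distribute ∨ over ∧]
= (¬Q ∨ P) ∧ (R ∨ P) ∧ (¬R ∨ P)   [simplify]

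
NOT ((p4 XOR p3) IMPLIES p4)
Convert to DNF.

NOT p4 AND p3

NOT ((p4 XOR p3) IMPLIES p4)
= NOT (NOT (p4 XOR p3) OR p4)   [eliminate IMPLIES]
= NOT (NOT ((p4 AND NOT p3) OR (NOT p4 AND p3)) OR p4)   [expand XOR]
= NOT NOT ((p4 AND NOT p3) OR (NOT p4 AND p3)) AND NOT p4   [De Morgan]
= ((p4 AND NOT p3) OR (NOT p4 AND p3)) AND NOT p4   [double negation]
= (p4 AND NOT p3 AND NOT p4) OR (NOT p4 AND p3 AND NOT p4)   [distribute AND over OR]
= NOT p4 AND p3   [simplify]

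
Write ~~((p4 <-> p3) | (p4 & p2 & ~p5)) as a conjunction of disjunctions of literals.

~~((p4 <-> p3) | (p4 & p2 & ~p5))
= ~~(((p4 -> p3) & (p3 -> p4)) | (p4 & p2 & ~p5))   (eliminate <->)
= ~~(((~p4 | p3) & (p3 -> p4)) | (p4 & p2 & ~p5))   (eliminate ->)
= ~~(((~p4 | p3) & (~p3 | p4)) | (p4 & p2 & ~p5))   (eliminate ->)
= ((~p4 | p3) & (~p3 | p4)) | (p4 & p2 & ~p5)   (double negation)
= (~p4 | p3 | p4) & (~p4 | p3 | p2) & (~p4 | p3 | ~p5) & (~p3 | p4 | p4) & (~p3 | p4 | p2) & (~p3 | p4 | ~p5)   (distribute | over &)
= (~p4 | p3 | p2) & (~p4 | p3 | ~p5) & (~p3 | p4)   (simplify)

(~p4 | p3 | p2) & (~p4 | p3 | ~p5) & (~p3 | p4)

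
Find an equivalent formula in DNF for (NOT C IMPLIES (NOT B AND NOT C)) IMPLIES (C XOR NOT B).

(NOT C AND B) OR (C AND B) OR (NOT C AND NOT B)

(NOT C IMPLIES (NOT B AND NOT C)) IMPLIES (C XOR NOT B)
⇔ NOT (NOT C IMPLIES (NOT B AND NOT C)) OR (C XOR NOT B)   [eliminate IMPLIES]
⇔ NOT (NOT NOT C OR (NOT B AND NOT C)) OR (C XOR NOT B)   [eliminate IMPLIES]
⇔ NOT (NOT NOT C OR (NOT B AND NOT C)) OR (C AND NOT NOT B) OR (NOT C AND NOT B)   [expand XOR]
⇔ (NOT NOT NOT C AND NOT (NOT B AND NOT C)) OR (C AND NOT NOT B) OR (NOT C AND NOT B)   [De Morgan]
⇔ (NOT C AND NOT (NOT B AND NOT C)) OR (C AND NOT NOT B) OR (NOT C AND NOT B)   [double negation]
⇔ (NOT C AND (NOT NOT B OR NOT NOT C)) OR (C AND NOT NOT B) OR (NOT C AND NOT B)   [De Morgan]
⇔ (NOT C AND (B OR NOT NOT C)) OR (C AND NOT NOT B) OR (NOT C AND NOT B)   [double negation]
⇔ (NOT C AND (B OR C)) OR (C AND NOT NOT B) OR (NOT C AND NOT B)   [double negation]
⇔ (NOT C AND (B OR C)) OR (C AND B) OR (NOT C AND NOT B)   [double negation]
⇔ (NOT C AND B) OR (NOT C AND C) OR (C AND B) OR (NOT C AND NOT B)   [distribute AND over OR]
⇔ (NOT C AND B) OR (C AND B) OR (NOT C AND NOT B)   [simplify]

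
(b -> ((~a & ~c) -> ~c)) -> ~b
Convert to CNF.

(~a | ~b) & (~c | ~b) & (c | ~b)

(b -> ((~a & ~c) -> ~c)) -> ~b
⇔ ~(b -> ((~a & ~c) -> ~c)) | ~b   — eliminate ->
⇔ ~(~b | ((~a & ~c) -> ~c)) | ~b   — eliminate ->
⇔ ~(~b | ~(~a & ~c) | ~c) | ~b   — eliminate ->
⇔ (~~b & ~~(~a & ~c) & ~~c) | ~b   — De Morgan
⇔ (b & ~~(~a & ~c) & ~~c) | ~b   — double negation
⇔ (b & ~a & ~c & ~~c) | ~b   — double negation
⇔ (b & ~a & ~c & c) | ~b   — double negation
⇔ (b | ~b) & (~a | ~b) & (~c | ~b) & (c | ~b)   — distribute | over &
⇔ (~a | ~b) & (~c | ~b) & (c | ~b)   — simplify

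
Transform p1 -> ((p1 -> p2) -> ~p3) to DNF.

p1 -> ((p1 -> p2) -> ~p3)
⇔ ~p1 | ((p1 -> p2) -> ~p3)   (eliminate ->)
⇔ ~p1 | ~(p1 -> p2) | ~p3   (eliminate ->)
⇔ ~p1 | ~(~p1 | p2) | ~p3   (eliminate ->)
⇔ ~p1 | (~~p1 & ~p2) | ~p3   (De Morgan)
⇔ ~p1 | (p1 & ~p2) | ~p3   (double negation)

~p1 | (p1 & ~p2) | ~p3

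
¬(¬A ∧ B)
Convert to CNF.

¬(¬A ∧ B)
≡ ¬¬A ∨ ¬B   [De Morgan]
≡ A ∨ ¬B   [double negation]

A ∨ ¬B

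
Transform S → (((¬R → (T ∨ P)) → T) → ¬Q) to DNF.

S → (((¬R → (T ∨ P)) → T) → ¬Q)
≡ ¬S ∨ (((¬R → (T ∨ P)) → T) → ¬Q)   [eliminate →]
≡ ¬S ∨ ¬((¬R → (T ∨ P)) → T) ∨ ¬Q   [eliminate →]
≡ ¬S ∨ ¬(¬(¬R → (T ∨ P)) ∨ T) ∨ ¬Q   [eliminate →]
≡ ¬S ∨ ¬(¬(¬¬R ∨ T ∨ P) ∨ T) ∨ ¬Q   [eliminate →]
≡ ¬S ∨ (¬¬(¬¬R ∨ T ∨ P) ∧ ¬T) ∨ ¬Q   [De Morgan]
≡ ¬S ∨ ((¬¬R ∨ T ∨ P) ∧ ¬T) ∨ ¬Q   [double negation]
≡ ¬S ∨ ((R ∨ T ∨ P) ∧ ¬T) ∨ ¬Q   [double negation]
≡ ¬S ∨ (R ∧ ¬T) ∨ (T ∧ ¬T) ∨ (P ∧ ¬T) ∨ ¬Q   [distribute ∧ over ∨]
≡ ¬S ∨ (R ∧ ¬T) ∨ (P ∧ ¬T) ∨ ¬Q   [simplify]

¬S ∨ (R ∧ ¬T) ∨ (P ∧ ¬T) ∨ ¬Q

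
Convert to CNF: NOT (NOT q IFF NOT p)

(NOT q OR NOT p) AND (p OR q)

NOT (NOT q IFF NOT p)
⇔ NOT ((NOT q IMPLIES NOT p) AND (NOT p IMPLIES NOT q))   (eliminate IFF)
⇔ NOT ((NOT NOT q OR NOT p) AND (NOT p IMPLIES NOT q))   (eliminate IMPLIES)
⇔ NOT ((NOT NOT q OR NOT p) AND (NOT NOT p OR NOT q))   (eliminate IMPLIES)
⇔ NOT (NOT NOT q OR NOT p) OR NOT (NOT NOT p OR NOT q)   (De Morgan)
⇔ (NOT NOT NOT q AND NOT NOT p) OR NOT (NOT NOT p OR NOT q)   (De Morgan)
⇔ (NOT q AND NOT NOT p) OR NOT (NOT NOT p OR NOT q)   (double negation)
⇔ (NOT q AND p) OR NOT (NOT NOT p OR NOT q)   (double negation)
⇔ (NOT q AND p) OR (NOT NOT NOT p AND NOT NOT q)   (De Morgan)
⇔ (NOT q AND p) OR (NOT p AND NOT NOT q)   (double negation)
⇔ (NOT q AND p) OR (NOT p AND q)   (double negation)
⇔ (NOT q OR NOT p) AND (NOT q OR q) AND (p OR NOT p) AND (p OR q)   (distribute OR over AND)
⇔ (NOT q OR NOT p) AND (p OR q)   (simplify)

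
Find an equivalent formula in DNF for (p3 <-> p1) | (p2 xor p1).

(p3 <-> p1) | (p2 xor p1)
≡ ((p3 -> p1) & (p1 -> p3)) | (p2 xor p1)   — eliminate <->
≡ ((~p3 | p1) & (p1 -> p3)) | (p2 xor p1)   — eliminate ->
≡ ((~p3 | p1) & (~p1 | p3)) | (p2 xor p1)   — eliminate ->
≡ ((~p3 | p1) & (~p1 | p3)) | (p2 & ~p1) | (~p2 & p1)   — expand xor
≡ (~p3 & ~p1) | (~p3 & p3) | (p1 & ~p1) | (p1 & p3) | (p2 & ~p1) | (~p2 & p1)   — distribute & over |
≡ (~p3 & ~p1) | (p1 & p3) | (p2 & ~p1) | (~p2 & p1)   — simplify

(~p3 & ~p1) | (p1 & p3) | (p2 & ~p1) | (~p2 & p1)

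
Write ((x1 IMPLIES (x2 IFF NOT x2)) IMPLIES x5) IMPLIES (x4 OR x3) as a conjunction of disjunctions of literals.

((x1 IMPLIES (x2 IFF NOT x2)) IMPLIES x5) IMPLIES (x4 OR x3)
≡ NOT ((x1 IMPLIES (x2 IFF NOT x2)) IMPLIES x5) OR x4 OR x3   (eliminate IMPLIES)
≡ NOT (NOT (x1 IMPLIES (x2 IFF NOT x2)) OR x5) OR x4 OR x3   (eliminate IMPLIES)
≡ NOT (NOT (NOT x1 OR (x2 IFF NOT x2)) OR x5) OR x4 OR x3   (eliminate IMPLIES)
≡ NOT (NOT (NOT x1 OR ((x2 IMPLIES NOT x2) AND (NOT x2 IMPLIES x2))) OR x5) OR x4 OR x3   (eliminate IFF)
≡ NOT (NOT (NOT x1 OR ((NOT x2 OR NOT x2) AND (NOT x2 IMPLIES x2))) OR x5) OR x4 OR x3   (eliminate IMPLIES)
≡ NOT (NOT (NOT x1 OR ((NOT x2 OR NOT x2) AND (NOT NOT x2 OR x2))) OR x5) OR x4 OR x3   (eliminate IMPLIES)
≡ (NOT NOT (NOT x1 OR ((NOT x2 OR NOT x2) AND (NOT NOT x2 OR x2))) AND NOT x5) OR x4 OR x3   (De Morgan)
≡ ((NOT x1 OR ((NOT x2 OR NOT x2) AND (NOT NOT x2 OR x2))) AND NOT x5) OR x4 OR x3   (double negation)
≡ ((NOT x1 OR ((NOT x2 OR NOT x2) AND (x2 OR x2))) AND NOT x5) OR x4 OR x3   (double negation)
≡ (NOT x1 OR NOT x2 OR NOT x2 OR x4 OR x3) AND (NOT x1 OR x2 OR x2 OR x4 OR x3) AND (NOT x5 OR x4 OR x3)   (distribute OR over AND)
≡ (NOT x1 OR NOT x2 OR x4 OR x3) AND (NOT x1 OR x2 OR x4 OR x3) AND (NOT x5 OR x4 OR x3)   (simplify)

(NOT x1 OR NOT x2 OR x4 OR x3) AND (NOT x1 OR x2 OR x4 OR x3) AND (NOT x5 OR x4 OR x3)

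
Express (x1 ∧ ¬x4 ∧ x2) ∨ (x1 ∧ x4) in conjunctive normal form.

(x1 ∧ ¬x4 ∧ x2) ∨ (x1 ∧ x4)
≡ (x1 ∨ x1) ∧ (x1 ∨ x4) ∧ (¬x4 ∨ x1) ∧ (¬x4 ∨ x4) ∧ (x2 ∨ x1) ∧ (x2 ∨ x4)   (distribute ∨ over ∧)
≡ x1 ∧ (x2 ∨ x4)   (simplify)

x1 ∧ (x2 ∨ x4)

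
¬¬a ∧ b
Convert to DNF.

a ∧ b

¬¬a ∧ b
⇔ a ∧ b   — double negation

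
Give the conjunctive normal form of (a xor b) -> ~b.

(a xor b) -> ~b
= ~(a xor b) | ~b   — eliminate ->
= ~((a | b) & ~(a & b)) | ~b   — expand xor
= ~(a | b) | ~~(a & b) | ~b   — De Morgan
= (~a & ~b) | ~~(a & b) | ~b   — De Morgan
= (~a & ~b) | (a & b) | ~b   — double negation
= (~a | a | ~b) & (~a | b | ~b) & (~b | a | ~b) & (~b | b | ~b)   — distribute | over &
= ~b | a   — simplify

~b | a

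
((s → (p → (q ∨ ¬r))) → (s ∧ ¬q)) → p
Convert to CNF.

((s → (p → (q ∨ ¬r))) → (s ∧ ¬q)) → p
≡ ¬((s → (p → (q ∨ ¬r))) → (s ∧ ¬q)) ∨ p   (eliminate →)
≡ ¬(¬(s → (p → (q ∨ ¬r))) ∨ (s ∧ ¬q)) ∨ p   (eliminate →)
≡ ¬(¬(¬s ∨ (p → (q ∨ ¬r))) ∨ (s ∧ ¬q)) ∨ p   (eliminate →)
≡ ¬(¬(¬s ∨ ¬p ∨ q ∨ ¬r) ∨ (s ∧ ¬q)) ∨ p   (eliminate →)
≡ (¬¬(¬s ∨ ¬p ∨ q ∨ ¬r) ∧ ¬(s ∧ ¬q)) ∨ p   (De Morgan)
≡ ((¬s ∨ ¬p ∨ q ∨ ¬r) ∧ ¬(s ∧ ¬q)) ∨ p   (double negation)
≡ ((¬s ∨ ¬p ∨ q ∨ ¬r) ∧ (¬s ∨ ¬¬q)) ∨ p   (De Morgan)
≡ ((¬s ∨ ¬p ∨ q ∨ ¬r) ∧ (¬s ∨ q)) ∨ p   (double negation)
≡ (¬s ∨ ¬p ∨ q ∨ ¬r ∨ p) ∧ (¬s ∨ q ∨ p)   (distribute ∨ over ∧)
≡ ¬s ∨ q ∨ p   (simplify)

¬s ∨ q ∨ p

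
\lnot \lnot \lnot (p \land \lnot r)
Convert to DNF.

\lnot p \lor r

\lnot \lnot \lnot (p \land \lnot r)
= \lnot (p \land \lnot r)   (double negation)
= \lnot p \lor \lnot \lnot r   (De Morgan)
= \lnot p \lor r   (double negation)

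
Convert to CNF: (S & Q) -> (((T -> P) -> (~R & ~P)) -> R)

~S | ~Q | R | P

(S & Q) -> (((T -> P) -> (~R & ~P)) -> R)
≡ ~(S & Q) | (((T -> P) -> (~R & ~P)) -> R)   [eliminate ->]
≡ ~(S & Q) | ~((T -> P) -> (~R & ~P)) | R   [eliminate ->]
≡ ~(S & Q) | ~(~(T -> P) | (~R & ~P)) | R   [eliminate ->]
≡ ~(S & Q) | ~(~(~T | P) | (~R & ~P)) | R   [eliminate ->]
≡ ~S | ~Q | ~(~(~T | P) | (~R & ~P)) | R   [De Morgan]
≡ ~S | ~Q | (~~(~T | P) & ~(~R & ~P)) | R   [De Morgan]
≡ ~S | ~Q | ((~T | P) & ~(~R & ~P)) | R   [double negation]
≡ ~S | ~Q | ((~T | P) & (~~R | ~~P)) | R   [De Morgan]
≡ ~S | ~Q | ((~T | P) & (R | ~~P)) | R   [double negation]
≡ ~S | ~Q | ((~T | P) & (R | P)) | R   [double negation]
≡ (~S | ~Q | ~T | P | R) & (~S | ~Q | R | P | R)   [distribute | over &]
≡ ~S | ~Q | R | P   [simplify]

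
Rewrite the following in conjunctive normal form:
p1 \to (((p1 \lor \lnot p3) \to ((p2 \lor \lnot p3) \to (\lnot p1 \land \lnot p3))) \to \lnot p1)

\lnot p1 \lor p2 \lor \lnot p3

p1 \to (((p1 \lor \lnot p3) \to ((p2 \lor \lnot p3) \to (\lnot p1 \land \lnot p3))) \to \lnot p1)
≡ \lnot p1 \lor (((p1 \lor \lnot p3) \to ((p2 \lor \lnot p3) \to (\lnot p1 \land \lnot p3))) \to \lnot p1)   [eliminate \to]
≡ \lnot p1 \lor \lnot ((p1 \lor \lnot p3) \to ((p2 \lor \lnot p3) \to (\lnot p1 \land \lnot p3))) \lor \lnot p1   [eliminate \to]
≡ \lnot p1 \lor \lnot (\lnot (p1 \lor \lnot p3) \lor ((p2 \lor \lnot p3) \to (\lnot p1 \land \lnot p3))) \lor \lnot p1   [eliminate \to]
≡ \lnot p1 \lor \lnot (\lnot (p1 \lor \lnot p3) \lor \lnot (p2 \lor \lnot p3) \lor (\lnot p1 \land \lnot p3)) \lor \lnot p1   [eliminate \to]
≡ \lnot p1 \lor (\lnot \lnot (p1 \lor \lnot p3) \land \lnot \lnot (p2 \lor \lnot p3) \land \lnot (\lnot p1 \land \lnot p3)) \lor \lnot p1   [De Morgan]
≡ \lnot p1 \lor ((p1 \lor \lnot p3) \land \lnot \lnot (p2 \lor \lnot p3) \land \lnot (\lnot p1 \land \lnot p3)) \lor \lnot p1   [double negation]
≡ \lnot p1 \lor ((p1 \lor \lnot p3) \land (p2 \lor \lnot p3) \land \lnot (\lnot p1 \land \lnot p3)) \lor \lnot p1   [double negation]
≡ \lnot p1 \lor ((p1 \lor \lnot p3) \land (p2 \lor \lnot p3) \land (\lnot \lnot p1 \lor \lnot \lnot p3)) \lor \lnot p1   [De Morgan]
≡ \lnot p1 \lor ((p1 \lor \lnot p3) \land (p2 \lor \lnot p3) \land (p1 \lor \lnot \lnot p3)) \lor \lnot p1   [double negation]
≡ \lnot p1 \lor ((p1 \lor \lnot p3) \land (p2 \lor \lnot p3) \land (p1 \lor p3)) \lor \lnot p1   [double negation]
≡ (\lnot p1 \lor p1 \lor \lnot p3 \lor \lnot p1) \land (\lnot p1 \lor p2 \lor \lnot p3 \lor \lnot p1) \land (\lnot p1 \lor p1 \lor p3 \lor \lnot p1)   [distribute \lor over \land]
≡ \lnot p1 \lor p2 \lor \lnot p3   [simplify]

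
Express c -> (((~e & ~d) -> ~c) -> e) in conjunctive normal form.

c -> (((~e & ~d) -> ~c) -> e)
≡ ~c | (((~e & ~d) -> ~c) -> e)
≡ ~c | ~((~e & ~d) -> ~c) | e
≡ ~c | ~(~(~e & ~d) | ~c) | e
≡ ~c | (~~(~e & ~d) & ~~c) | e
≡ ~c | (~e & ~d & ~~c) | e
≡ ~c | (~e & ~d & c) | e
≡ (~c | ~e | e) & (~c | ~d | e) & (~c | c | e)
≡ ~c | ~d | e

~c | ~d | e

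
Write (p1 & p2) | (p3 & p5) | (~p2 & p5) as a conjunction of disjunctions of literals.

(p1 | p3 | ~p2) & (p1 | p5) & (p2 | p5)

(p1 & p2) | (p3 & p5) | (~p2 & p5)
≡ (p1 | p3 | ~p2) & (p1 | p3 | p5) & (p1 | p5 | ~p2) & (p1 | p5 | p5) & (p2 | p3 | ~p2) & (p2 | p3 | p5) & (p2 | p5 | ~p2) & (p2 | p5 | p5)   (distribute | over &)
≡ (p1 | p3 | ~p2) & (p1 | p5) & (p2 | p5)   (simplify)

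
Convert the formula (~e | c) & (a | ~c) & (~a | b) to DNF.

(~e | c) & (a | ~c) & (~a | b)
≡ (~e & a & ~a) | (~e & a & b) | (~e & ~c & ~a) | (~e & ~c & b) | (c & a & ~a) | (c & a & b) | (c & ~c & ~a) | (c & ~c & b)   (distribute & over |)
≡ (~e & a & b) | (~e & ~c & ~a) | (~e & ~c & b) | (c & a & b)   (simplify)

(~e & a & b) | (~e & ~c & ~a) | (~e & ~c & b) | (c & a & b)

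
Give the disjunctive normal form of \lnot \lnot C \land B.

\lnot \lnot C \land B
≡ C \land B

C \land B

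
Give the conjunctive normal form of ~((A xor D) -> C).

(A | D) & (~A | ~D) & ~C

~((A xor D) -> C)
≡ ~(~(A xor D) | C)   [eliminate ->]
≡ ~(~((A | D) & ~(A & D)) | C)   [expand xor]
≡ ~~((A | D) & ~(A & D)) & ~C   [De Morgan]
≡ (A | D) & ~(A & D) & ~C   [double negation]
≡ (A | D) & (~A | ~D) & ~C   [De Morgan]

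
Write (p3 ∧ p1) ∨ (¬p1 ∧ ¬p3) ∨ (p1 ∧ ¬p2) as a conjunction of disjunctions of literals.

(p3 ∨ ¬p1 ∨ ¬p2) ∧ (p1 ∨ ¬p3)

(p3 ∧ p1) ∨ (¬p1 ∧ ¬p3) ∨ (p1 ∧ ¬p2)
⇔ (p3 ∨ ¬p1 ∨ p1) ∧ (p3 ∨ ¬p1 ∨ ¬p2) ∧ (p3 ∨ ¬p3 ∨ p1) ∧ (p3 ∨ ¬p3 ∨ ¬p2) ∧ (p1 ∨ ¬p1 ∨ p1) ∧ (p1 ∨ ¬p1 ∨ ¬p2) ∧ (p1 ∨ ¬p3 ∨ p1) ∧ (p1 ∨ ¬p3 ∨ ¬p2)   (distribute ∨ over ∧)
⇔ (p3 ∨ ¬p1 ∨ ¬p2) ∧ (p1 ∨ ¬p3)   (simplify)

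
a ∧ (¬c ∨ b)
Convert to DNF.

(a ∧ ¬c) ∨ (a ∧ b)

a ∧ (¬c ∨ b)
= (a ∧ ¬c) ∨ (a ∧ b)   [distribute ∧ over ∨]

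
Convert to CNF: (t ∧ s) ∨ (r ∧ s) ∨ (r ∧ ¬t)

(t ∧ s) ∨ (r ∧ s) ∨ (r ∧ ¬t)
⇔ (t ∨ r ∨ r) ∧ (t ∨ r ∨ ¬t) ∧ (t ∨ s ∨ r) ∧ (t ∨ s ∨ ¬t) ∧ (s ∨ r ∨ r) ∧ (s ∨ r ∨ ¬t) ∧ (s ∨ s ∨ r) ∧ (s ∨ s ∨ ¬t)
⇔ (t ∨ r) ∧ (s ∨ r) ∧ (s ∨ ¬t)

(t ∨ r) ∧ (s ∨ r) ∧ (s ∨ ¬t)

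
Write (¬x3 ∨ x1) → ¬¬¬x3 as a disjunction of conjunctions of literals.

(x3 ∧ ¬x1) ∨ ¬x3

(¬x3 ∨ x1) → ¬¬¬x3
= ¬(¬x3 ∨ x1) ∨ ¬¬¬x3   — eliminate →
= (¬¬x3 ∧ ¬x1) ∨ ¬¬¬x3   — De Morgan
= (x3 ∧ ¬x1) ∨ ¬¬¬x3   — double negation
= (x3 ∧ ¬x1) ∨ ¬x3   — double negation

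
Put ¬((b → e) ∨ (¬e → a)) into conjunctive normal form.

¬((b → e) ∨ (¬e → a))
≡ ¬(¬b ∨ e ∨ (¬e → a))   [eliminate →]
≡ ¬(¬b ∨ e ∨ ¬¬e ∨ a)   [eliminate →]
≡ ¬¬b ∧ ¬e ∧ ¬¬¬e ∧ ¬a   [De Morgan]
≡ b ∧ ¬e ∧ ¬¬¬e ∧ ¬a   [double negation]
≡ b ∧ ¬e ∧ ¬e ∧ ¬a   [double negation]
≡ b ∧ ¬e ∧ ¬a   [simplify]

b ∧ ¬e ∧ ¬a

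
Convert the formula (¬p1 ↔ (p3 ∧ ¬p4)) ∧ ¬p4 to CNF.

(p1 ∨ p3) ∧ (¬p3 ∨ p4 ∨ ¬p1) ∧ ¬p4

(¬p1 ↔ (p3 ∧ ¬p4)) ∧ ¬p4
= (¬p1 → (p3 ∧ ¬p4)) ∧ ((p3 ∧ ¬p4) → ¬p1) ∧ ¬p4   (eliminate ↔)
= (¬¬p1 ∨ (p3 ∧ ¬p4)) ∧ ((p3 ∧ ¬p4) → ¬p1) ∧ ¬p4   (eliminate →)
= (¬¬p1 ∨ (p3 ∧ ¬p4)) ∧ (¬(p3 ∧ ¬p4) ∨ ¬p1) ∧ ¬p4   (eliminate →)
= (p1 ∨ (p3 ∧ ¬p4)) ∧ (¬(p3 ∧ ¬p4) ∨ ¬p1) ∧ ¬p4   (double negation)
= (p1 ∨ (p3 ∧ ¬p4)) ∧ (¬p3 ∨ ¬¬p4 ∨ ¬p1) ∧ ¬p4   (De Morgan)
= (p1 ∨ (p3 ∧ ¬p4)) ∧ (¬p3 ∨ p4 ∨ ¬p1) ∧ ¬p4   (double negation)
= (p1 ∨ p3) ∧ (p1 ∨ ¬p4) ∧ (¬p3 ∨ p4 ∨ ¬p1) ∧ ¬p4   (distribute ∨ over ∧)
= (p1 ∨ p3) ∧ (¬p3 ∨ p4 ∨ ¬p1) ∧ ¬p4   (simplify)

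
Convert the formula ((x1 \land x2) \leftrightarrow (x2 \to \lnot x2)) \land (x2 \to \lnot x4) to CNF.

((x1 \land x2) \leftrightarrow (x2 \to \lnot x2)) \land (x2 \to \lnot x4)
≡ ((x1 \land x2) \to (x2 \to \lnot x2)) \land ((x2 \to \lnot x2) \to (x1 \land x2)) \land (x2 \to \lnot x4)   [eliminate \leftrightarrow]
≡ (\lnot (x1 \land x2) \lor (x2 \to \lnot x2)) \land ((x2 \to \lnot x2) \to (x1 \land x2)) \land (x2 \to \lnot x4)   [eliminate \to]
≡ (\lnot (x1 \land x2) \lor \lnot x2 \lor \lnot x2) \land ((x2 \to \lnot x2) \to (x1 \land x2)) \land (x2 \to \lnot x4)   [eliminate \to]
≡ (\lnot (x1 \land x2) \lor \lnot x2 \lor \lnot x2) \land (\lnot (x2 \to \lnot x2) \lor (x1 \land x2)) \land (x2 \to \lnot x4)   [eliminate \to]
≡ (\lnot (x1 \land x2) \lor \lnot x2 \lor \lnot x2) \land (\lnot (\lnot x2 \lor \lnot x2) \lor (x1 \land x2)) \land (x2 \to \lnot x4)   [eliminate \to]
≡ (\lnot (x1 \land x2) \lor \lnot x2 \lor \lnot x2) \land (\lnot (\lnot x2 \lor \lnot x2) \lor (x1 \land x2)) \land (\lnot x2 \lor \lnot x4)   [eliminate \to]
≡ (\lnot x1 \lor \lnot x2 \lor \lnot x2 \lor \lnot x2) \land (\lnot (\lnot x2 \lor \lnot x2) \lor (x1 \land x2)) \land (\lnot x2 \lor \lnot x4)   [De Morgan]
≡ (\lnot x1 \lor \lnot x2 \lor \lnot x2 \lor \lnot x2) \land ((\lnot \lnot x2 \land \lnot \lnot x2) \lor (x1 \land x2)) \land (\lnot x2 \lor \lnot x4)   [De Morgan]
≡ (\lnot x1 \lor \lnot x2 \lor \lnot x2 \lor \lnot x2) \land ((x2 \land \lnot \lnot x2) \lor (x1 \land x2)) \land (\lnot x2 \lor \lnot x4)   [double negation]
≡ (\lnot x1 \lor \lnot x2 \lor \lnot x2 \lor \lnot x2) \land ((x2 \land x2) \lor (x1 \land x2)) \land (\lnot x2 \lor \lnot x4)   [double negation]
≡ (\lnot x1 \lor \lnot x2 \lor \lnot x2 \lor \lnot x2) \land (x2 \lor x1) \land (x2 \lor x2) \land (x2 \lor x1) \land (x2 \lor x2) \land (\lnot x2 \lor \lnot x4)   [distribute \lor over \land]
≡ (\lnot x1 \lor \lnot x2) \land x2 \land (\lnot x2 \lor \lnot x4)   [simplify]

(\lnot x1 \lor \lnot x2) \land x2 \land (\lnot x2 \lor \lnot x4)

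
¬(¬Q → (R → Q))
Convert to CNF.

¬(¬Q → (R → Q))
≡ ¬(¬¬Q ∨ (R → Q))   [eliminate →]
≡ ¬(¬¬Q ∨ ¬R ∨ Q)   [eliminate →]
≡ ¬¬¬Q ∧ ¬¬R ∧ ¬Q   [De Morgan]
≡ ¬Q ∧ ¬¬R ∧ ¬Q   [double negation]
≡ ¬Q ∧ R ∧ ¬Q   [double negation]
≡ ¬Q ∧ R   [simplify]

¬Q ∧ R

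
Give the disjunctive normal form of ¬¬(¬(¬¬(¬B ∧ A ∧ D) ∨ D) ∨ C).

¬¬(¬(¬¬(¬B ∧ A ∧ D) ∨ D) ∨ C)
⇔ ¬(¬¬(¬B ∧ A ∧ D) ∨ D) ∨ C   (double negation)
⇔ ¬¬¬(¬B ∧ A ∧ D) ∧ ¬D ∨ C   (De Morgan)
⇔ ¬(¬B ∧ A ∧ D) ∧ ¬D ∨ C   (double negation)
⇔ (¬¬B ∨ ¬A ∨ ¬D) ∧ ¬D ∨ C   (De Morgan)
⇔ (B ∨ ¬A ∨ ¬D) ∧ ¬D ∨ C   (double negation)
⇔ B ∧ ¬D ∨ ¬A ∧ ¬D ∨ ¬D ∧ ¬D ∨ C   (distribute ∧ over ∨)
⇔ ¬D ∨ C   (simplify)

¬D ∨ C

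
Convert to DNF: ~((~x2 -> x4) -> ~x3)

~((~x2 -> x4) -> ~x3)
≡ ~(~(~x2 -> x4) | ~x3)
≡ ~(~(~~x2 | x4) | ~x3)
≡ ~~(~~x2 | x4) & ~~x3
≡ (~~x2 | x4) & ~~x3
≡ (x2 | x4) & ~~x3
≡ (x2 | x4) & x3
≡ (x2 & x3) | (x4 & x3)

(x2 & x3) | (x4 & x3)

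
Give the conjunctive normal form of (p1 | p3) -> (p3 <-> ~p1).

(p1 | p3) -> (p3 <-> ~p1)
≡ ~(p1 | p3) | (p3 <-> ~p1)   [eliminate ->]
≡ ~(p1 | p3) | ((p3 -> ~p1) & (~p1 -> p3))   [eliminate <->]
≡ ~(p1 | p3) | ((~p3 | ~p1) & (~p1 -> p3))   [eliminate ->]
≡ ~(p1 | p3) | ((~p3 | ~p1) & (~~p1 | p3))   [eliminate ->]
≡ (~p1 & ~p3) | ((~p3 | ~p1) & (~~p1 | p3))   [De Morgan]
≡ (~p1 & ~p3) | ((~p3 | ~p1) & (p1 | p3))   [double negation]
≡ (~p1 | ~p3 | ~p1) & (~p1 | p1 | p3) & (~p3 | ~p3 | ~p1) & (~p3 | p1 | p3)   [distribute | over &]
≡ ~p1 | ~p3   [simplify]

~p1 | ~p3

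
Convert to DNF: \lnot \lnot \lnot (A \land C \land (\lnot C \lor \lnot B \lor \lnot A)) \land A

(\lnot C \land A) \lor (C \land B \land A)

\lnot \lnot \lnot (A \land C \land (\lnot C \lor \lnot B \lor \lnot A)) \land A
≡ \lnot (A \land C \land (\lnot C \lor \lnot B \lor \lnot A)) \land A   [double negation]
≡ (\lnot A \lor \lnot C \lor \lnot (\lnot C \lor \lnot B \lor \lnot A)) \land A   [De Morgan]
≡ (\lnot A \lor \lnot C \lor (\lnot \lnot C \land \lnot \lnot B \land \lnot \lnot A)) \land A   [De Morgan]
≡ (\lnot A \lor \lnot C \lor (C \land \lnot \lnot B \land \lnot \lnot A)) \land A   [double negation]
≡ (\lnot A \lor \lnot C \lor (C \land B \land \lnot \lnot A)) \land A   [double negation]
≡ (\lnot A \lor \lnot C \lor (C \land B \land A)) \land A   [double negation]
≡ (\lnot A \land A) \lor (\lnot C \land A) \lor (C \land B \land A \land A)   [distribute \land over \lor]
≡ (\lnot C \land A) \lor (C \land B \land A)   [simplify]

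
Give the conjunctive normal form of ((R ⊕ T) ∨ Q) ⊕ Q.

(R ∨ T ∨ Q) ∧ (¬R ∨ ¬T ∨ Q) ∧ ¬Q

((R ⊕ T) ∨ Q) ⊕ Q
≡ ((R ⊕ T) ∨ Q ∨ Q) ∧ ¬(((R ⊕ T) ∨ Q) ∧ Q)   — expand ⊕
≡ (((R ∨ T) ∧ ¬(R ∧ T)) ∨ Q ∨ Q) ∧ ¬(((R ⊕ T) ∨ Q) ∧ Q)   — expand ⊕
≡ (((R ∨ T) ∧ ¬(R ∧ T)) ∨ Q ∨ Q) ∧ ¬((((R ∨ T) ∧ ¬(R ∧ T)) ∨ Q) ∧ Q)   — expand ⊕
≡ (((R ∨ T) ∧ (¬R ∨ ¬T)) ∨ Q ∨ Q) ∧ ¬((((R ∨ T) ∧ ¬(R ∧ T)) ∨ Q) ∧ Q)   — De Morgan
≡ (((R ∨ T) ∧ (¬R ∨ ¬T)) ∨ Q ∨ Q) ∧ (¬(((R ∨ T) ∧ ¬(R ∧ T)) ∨ Q) ∨ ¬Q)   — De Morgan
≡ (((R ∨ T) ∧ (¬R ∨ ¬T)) ∨ Q ∨ Q) ∧ ((¬((R ∨ T) ∧ ¬(R ∧ T)) ∧ ¬Q) ∨ ¬Q)   — De Morgan
≡ (((R ∨ T) ∧ (¬R ∨ ¬T)) ∨ Q ∨ Q) ∧ (((¬(R ∨ T) ∨ ¬¬(R ∧ T)) ∧ ¬Q) ∨ ¬Q)   — De Morgan
≡ (((R ∨ T) ∧ (¬R ∨ ¬T)) ∨ Q ∨ Q) ∧ ((((¬R ∧ ¬T) ∨ ¬¬(R ∧ T)) ∧ ¬Q) ∨ ¬Q)   — De Morgan
≡ (((R ∨ T) ∧ (¬R ∨ ¬T)) ∨ Q ∨ Q) ∧ ((((¬R ∧ ¬T) ∨ (R ∧ T)) ∧ ¬Q) ∨ ¬Q)   — double negation
≡ (R ∨ T ∨ Q ∨ Q) ∧ (¬R ∨ ¬T ∨ Q ∨ Q) ∧ (¬R ∨ R ∨ ¬Q) ∧ (¬R ∨ T ∨ ¬Q) ∧ (¬T ∨ R ∨ ¬Q) ∧ (¬T ∨ T ∨ ¬Q) ∧ (¬Q ∨ ¬Q)   — distribute ∨ over ∧
≡ (R ∨ T ∨ Q) ∧ (¬R ∨ ¬T ∨ Q) ∧ ¬Q   — simplify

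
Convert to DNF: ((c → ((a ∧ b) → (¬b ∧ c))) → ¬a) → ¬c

((c → ((a ∧ b) → (¬b ∧ c))) → ¬a) → ¬c
≡ ¬((c → ((a ∧ b) → (¬b ∧ c))) → ¬a) ∨ ¬c   [eliminate →]
≡ ¬(¬(c → ((a ∧ b) → (¬b ∧ c))) ∨ ¬a) ∨ ¬c   [eliminate →]
≡ ¬(¬(¬c ∨ ((a ∧ b) → (¬b ∧ c))) ∨ ¬a) ∨ ¬c   [eliminate →]
≡ ¬(¬(¬c ∨ ¬(a ∧ b) ∨ (¬b ∧ c)) ∨ ¬a) ∨ ¬c   [eliminate →]
≡ (¬¬(¬c ∨ ¬(a ∧ b) ∨ (¬b ∧ c)) ∧ ¬¬a) ∨ ¬c   [De Morgan]
≡ ((¬c ∨ ¬(a ∧ b) ∨ (¬b ∧ c)) ∧ ¬¬a) ∨ ¬c   [double negation]
≡ ((¬c ∨ ¬a ∨ ¬b ∨ (¬b ∧ c)) ∧ ¬¬a) ∨ ¬c   [De Morgan]
≡ ((¬c ∨ ¬a ∨ ¬b ∨ (¬b ∧ c)) ∧ a) ∨ ¬c   [double negation]
≡ (¬c ∧ a) ∨ (¬a ∧ a) ∨ (¬b ∧ a) ∨ (¬b ∧ c ∧ a) ∨ ¬c   [distribute ∧ over ∨]
≡ (¬b ∧ a) ∨ ¬c   [simplify]

(¬b ∧ a) ∨ ¬c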